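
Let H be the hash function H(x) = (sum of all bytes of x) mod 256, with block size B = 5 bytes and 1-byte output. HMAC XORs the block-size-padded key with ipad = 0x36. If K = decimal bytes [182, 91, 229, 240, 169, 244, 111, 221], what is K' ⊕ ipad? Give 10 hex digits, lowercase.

Key decimal bytes [182, 91, 229, 240, 169, 244, 111, 221] = b6 5b e5 f0 a9 f4 6f dd is 8 bytes > B = 5, so hash it first: H(key) = cf, then zero-pad to 5 bytes: K' = cf 00 00 00 00.
XOR each byte with 0x36: cf⊕36=f9, 00⊕36=36, 00⊕36=36, 00⊕36=36, 00⊕36=36.

f936363636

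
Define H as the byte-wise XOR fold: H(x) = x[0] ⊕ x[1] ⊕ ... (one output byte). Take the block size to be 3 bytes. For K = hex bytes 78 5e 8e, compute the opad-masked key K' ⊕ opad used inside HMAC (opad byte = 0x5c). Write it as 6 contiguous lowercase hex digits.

Key hex bytes 78 5e 8e is exactly B = 3 bytes: K' = 78 5e 8e.
XOR each byte with 0x5c: 78⊕5c=24, 5e⊕5c=02, 8e⊕5c=d2.

2402d2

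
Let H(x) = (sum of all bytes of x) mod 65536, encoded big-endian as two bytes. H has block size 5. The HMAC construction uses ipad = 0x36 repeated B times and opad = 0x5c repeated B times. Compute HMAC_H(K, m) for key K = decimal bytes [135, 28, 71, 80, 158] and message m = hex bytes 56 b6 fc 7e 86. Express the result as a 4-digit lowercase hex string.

Key decimal bytes [135, 28, 71, 80, 158] = 87 1c 47 50 9e is exactly B = 5 bytes: K' = 87 1c 47 50 9e.
K' ⊕ ipad = b1 2a 71 66 a8.  K' ⊕ opad = db 40 1b 0c c2.
Inner input = (K'⊕ipad) ∥ m = b1 2a 71 66 a8 ∥ 56 b6 fc 7e 86.
Inner hash: sum = 177+42+113+102+168+86+182+252+126+134 = 1382 → 05 66.
Outer input = (K'⊕opad) ∥ inner = db 40 1b 0c c2 ∥ 05 66.
Outer hash (tag): sum = 219+64+27+12+194+5+102 = 623 → 02 6f.

026f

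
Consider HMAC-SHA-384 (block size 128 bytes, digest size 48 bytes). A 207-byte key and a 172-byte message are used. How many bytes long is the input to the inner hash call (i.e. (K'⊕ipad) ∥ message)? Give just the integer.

300

Key is 207 > 128 bytes, so it is hashed to 48 bytes then zero-padded to 128: |K'| = 128.
Inner input = (K'⊕ipad) ∥ m → 128 + 172 = 300 bytes.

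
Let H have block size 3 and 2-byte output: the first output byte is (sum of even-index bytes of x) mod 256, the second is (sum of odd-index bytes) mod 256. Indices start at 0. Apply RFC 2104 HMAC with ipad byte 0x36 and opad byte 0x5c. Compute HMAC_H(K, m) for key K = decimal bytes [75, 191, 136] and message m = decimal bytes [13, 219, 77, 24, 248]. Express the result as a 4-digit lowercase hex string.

Key decimal bytes [75, 191, 136] = 4b bf 88 is exactly B = 3 bytes: K' = 4b bf 88.
K' ⊕ ipad = 7d 89 be.  K' ⊕ opad = 17 e3 d4.
Inner input = (K'⊕ipad) ∥ m = 7d 89 be ∥ 0d db 4d 18 f8.
Inner hash: even-index sum = 558 mod 256 = 46; odd-index sum = 475 mod 256 = 219 → 2e db.
Outer input = (K'⊕opad) ∥ inner = 17 e3 d4 ∥ 2e db.
Outer hash (tag): even-index sum = 454 mod 256 = 198; odd-index sum = 273 mod 256 = 17 → c6 11.

c611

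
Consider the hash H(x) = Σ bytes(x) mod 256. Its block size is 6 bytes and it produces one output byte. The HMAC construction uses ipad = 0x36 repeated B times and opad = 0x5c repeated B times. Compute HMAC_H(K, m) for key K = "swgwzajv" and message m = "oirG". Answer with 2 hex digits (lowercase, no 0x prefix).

Key "swgwzajv" = 73 77 67 77 7a 61 6a 76 is 8 bytes > B = 6, so hash it first: H(key) = 83, then zero-pad to 6 bytes: K' = 83 00 00 00 00 00.
K' ⊕ ipad = b5 36 36 36 36 36.  K' ⊕ opad = df 5c 5c 5c 5c 5c.
Inner input = (K'⊕ipad) ∥ m = b5 36 36 36 36 36 ∥ 6f 69 72 47.
Inner hash: sum = 181+54+54+54+54+54+111+105+114+71 = 852; mod 256 = 84 → 54.
Outer input = (K'⊕opad) ∥ inner = df 5c 5c 5c 5c 5c ∥ 54.
Outer hash (tag): sum = 223+92+92+92+92+92+84 = 767; mod 256 = 255 → ff.

ff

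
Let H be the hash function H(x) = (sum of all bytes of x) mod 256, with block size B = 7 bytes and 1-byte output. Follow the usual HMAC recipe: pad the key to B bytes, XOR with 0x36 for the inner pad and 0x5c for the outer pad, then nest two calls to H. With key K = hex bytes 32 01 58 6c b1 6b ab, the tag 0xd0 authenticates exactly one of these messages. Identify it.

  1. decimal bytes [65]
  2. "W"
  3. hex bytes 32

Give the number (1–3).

Key hex bytes 32 01 58 6c b1 6b ab is exactly B = 7 bytes: K' = 32 01 58 6c b1 6b ab.
K' ⊕ ipad = 04 37 6e 5a 87 5d 9d; K' ⊕ opad = 6e 5d 04 30 ed 37 f7.
m1: inner = H(04 37 6e 5a 87 5d 9d 41) = c5; tag = H(6e 5d 04 30 ed 37 f7 c5) = df
m2: inner = H(04 37 6e 5a 87 5d 9d 57) = db; tag = H(6e 5d 04 30 ed 37 f7 db) = f5
m3: inner = H(04 37 6e 5a 87 5d 9d 32) = b6; tag = H(6e 5d 04 30 ed 37 f7 b6) = d0 ← matches

3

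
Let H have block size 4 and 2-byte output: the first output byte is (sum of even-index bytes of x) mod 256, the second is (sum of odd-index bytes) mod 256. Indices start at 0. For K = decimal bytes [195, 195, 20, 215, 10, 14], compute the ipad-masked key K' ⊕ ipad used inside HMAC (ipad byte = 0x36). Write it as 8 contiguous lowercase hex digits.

Key decimal bytes [195, 195, 20, 215, 10, 14] = c3 c3 14 d7 0a 0e is 6 bytes > B = 4, so hash it first: H(key) = e1 a8, then zero-pad to 4 bytes: K' = e1 a8 00 00.
XOR each byte with 0x36: e1⊕36=d7, a8⊕36=9e, 00⊕36=36, 00⊕36=36.

d79e3636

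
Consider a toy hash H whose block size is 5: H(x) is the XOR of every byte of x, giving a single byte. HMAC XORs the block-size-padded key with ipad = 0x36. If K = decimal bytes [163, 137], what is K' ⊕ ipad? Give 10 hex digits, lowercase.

95bf363636

Key decimal bytes [163, 137] = a3 89 is 2 bytes ≤ B = 5; zero-pad to 5 bytes: K' = a3 89 00 00 00.
XOR each byte with 0x36: a3⊕36=95, 89⊕36=bf, 00⊕36=36, 00⊕36=36, 00⊕36=36.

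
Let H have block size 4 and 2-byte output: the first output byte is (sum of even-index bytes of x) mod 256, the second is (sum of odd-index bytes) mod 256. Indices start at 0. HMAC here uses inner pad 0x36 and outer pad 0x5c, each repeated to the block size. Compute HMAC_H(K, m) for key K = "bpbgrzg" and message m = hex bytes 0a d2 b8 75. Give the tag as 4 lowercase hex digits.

Key "bpbgrzg" = 62 70 62 67 72 7a 67 is 7 bytes > B = 4, so hash it first: H(key) = 9d 51, then zero-pad to 4 bytes: K' = 9d 51 00 00.
K' ⊕ ipad = ab 67 36 36.  K' ⊕ opad = c1 0d 5c 5c.
Inner input = (K'⊕ipad) ∥ m = ab 67 36 36 ∥ 0a d2 b8 75.
Inner hash: even-index sum = 419 mod 256 = 163; odd-index sum = 484 mod 256 = 228 → a3 e4.
Outer input = (K'⊕opad) ∥ inner = c1 0d 5c 5c ∥ a3 e4.
Outer hash (tag): even-index sum = 448 mod 256 = 192; odd-index sum = 333 mod 256 = 77 → c0 4d.

c04d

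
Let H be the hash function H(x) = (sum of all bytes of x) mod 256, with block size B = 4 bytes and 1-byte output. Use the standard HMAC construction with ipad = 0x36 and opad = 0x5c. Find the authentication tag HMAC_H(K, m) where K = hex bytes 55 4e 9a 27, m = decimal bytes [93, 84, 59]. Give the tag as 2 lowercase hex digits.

Key hex bytes 55 4e 9a 27 is exactly B = 4 bytes: K' = 55 4e 9a 27.
K' ⊕ ipad = 63 78 ac 11.  K' ⊕ opad = 09 12 c6 7b.
Inner input = (K'⊕ipad) ∥ m = 63 78 ac 11 ∥ 5d 54 3b.
Inner hash: sum = 99+120+172+17+93+84+59 = 644; mod 256 = 132 → 84.
Outer input = (K'⊕opad) ∥ inner = 09 12 c6 7b ∥ 84.
Outer hash (tag): sum = 9+18+198+123+132 = 480; mod 256 = 224 → e0.

e0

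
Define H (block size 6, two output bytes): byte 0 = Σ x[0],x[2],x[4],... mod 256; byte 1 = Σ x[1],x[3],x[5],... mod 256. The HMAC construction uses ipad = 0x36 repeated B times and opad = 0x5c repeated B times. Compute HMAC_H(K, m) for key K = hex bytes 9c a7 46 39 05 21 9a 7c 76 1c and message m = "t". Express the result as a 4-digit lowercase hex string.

Key hex bytes 9c a7 46 39 05 21 9a 7c 76 1c is 10 bytes > B = 6, so hash it first: H(key) = f7 99, then zero-pad to 6 bytes: K' = f7 99 00 00 00 00.
K' ⊕ ipad = c1 af 36 36 36 36.  K' ⊕ opad = ab c5 5c 5c 5c 5c.
Inner input = (K'⊕ipad) ∥ m = c1 af 36 36 36 36 ∥ 74.
Inner hash: even-index sum = 417 mod 256 = 161; odd-index sum = 283 mod 256 = 27 → a1 1b.
Outer input = (K'⊕opad) ∥ inner = ab c5 5c 5c 5c 5c ∥ a1 1b.
Outer hash (tag): even-index sum = 516 mod 256 = 4; odd-index sum = 408 mod 256 = 152 → 04 98.

0498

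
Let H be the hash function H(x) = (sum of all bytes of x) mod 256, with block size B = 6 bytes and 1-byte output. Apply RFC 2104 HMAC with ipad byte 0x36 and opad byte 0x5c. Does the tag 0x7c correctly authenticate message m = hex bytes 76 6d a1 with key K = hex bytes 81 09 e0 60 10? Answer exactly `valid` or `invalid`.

invalid

Key hex bytes 81 09 e0 60 10 is 5 bytes ≤ B = 6; zero-pad to 6 bytes: K' = 81 09 e0 60 10 00.
K' ⊕ ipad = b7 3f d6 56 26 36; K' ⊕ opad = dd 55 bc 3c 4c 5c.
Inner hash: sum = 183+63+214+86+38+54+118+109+161 = 1026; mod 256 = 2 → 02.
Outer hash (recomputed tag): sum = 221+85+188+60+76+92+2 = 724; mod 256 = 212 → d4.
Recomputed tag = d4; claimed = 7c → mismatch.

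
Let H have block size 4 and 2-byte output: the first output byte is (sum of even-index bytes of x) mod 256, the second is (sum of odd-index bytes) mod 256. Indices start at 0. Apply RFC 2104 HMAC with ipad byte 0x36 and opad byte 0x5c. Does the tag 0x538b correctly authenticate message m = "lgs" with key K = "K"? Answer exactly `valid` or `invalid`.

Key "K" = 4b is 1 byte ≤ B = 4; zero-pad to 4 bytes: K' = 4b 00 00 00.
K' ⊕ ipad = 7d 36 36 36; K' ⊕ opad = 17 5c 5c 5c.
Inner hash: even-index sum = 402 mod 256 = 146; odd-index sum = 211 mod 256 = 211 → 92 d3.
Outer hash (recomputed tag): even-index sum = 261 mod 256 = 5; odd-index sum = 395 mod 256 = 139 → 05 8b.
Recomputed tag = 058b; claimed = 538b → mismatch.

invalid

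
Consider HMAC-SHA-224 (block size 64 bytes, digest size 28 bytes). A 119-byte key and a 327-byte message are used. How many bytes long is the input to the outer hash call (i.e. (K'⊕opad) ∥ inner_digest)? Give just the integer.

Key is 119 > 64 bytes, so it is hashed to 28 bytes then zero-padded to 64: |K'| = 64.
Outer input = (K'⊕opad) ∥ H(inner) → 64 + 28 = 92 bytes.

92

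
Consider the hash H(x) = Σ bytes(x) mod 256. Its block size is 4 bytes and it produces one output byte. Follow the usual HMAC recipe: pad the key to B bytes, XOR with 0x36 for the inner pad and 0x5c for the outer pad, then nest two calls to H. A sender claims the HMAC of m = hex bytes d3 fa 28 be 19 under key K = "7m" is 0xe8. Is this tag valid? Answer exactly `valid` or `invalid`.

valid

Key "7m" = 37 6d is 2 bytes ≤ B = 4; zero-pad to 4 bytes: K' = 37 6d 00 00.
K' ⊕ ipad = 01 5b 36 36; K' ⊕ opad = 6b 31 5c 5c.
Inner hash: sum = 1+91+54+54+211+250+40+190+25 = 916; mod 256 = 148 → 94.
Outer hash (recomputed tag): sum = 107+49+92+92+148 = 488; mod 256 = 232 → e8.
Recomputed tag = e8; claimed = e8 → match.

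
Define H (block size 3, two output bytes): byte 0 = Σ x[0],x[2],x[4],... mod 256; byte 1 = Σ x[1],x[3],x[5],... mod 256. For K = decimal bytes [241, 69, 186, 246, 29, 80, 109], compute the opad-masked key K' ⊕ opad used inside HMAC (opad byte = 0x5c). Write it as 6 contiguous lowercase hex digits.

69d75c

Key decimal bytes [241, 69, 186, 246, 29, 80, 109] = f1 45 ba f6 1d 50 6d is 7 bytes > B = 3, so hash it first: H(key) = 35 8b, then zero-pad to 3 bytes: K' = 35 8b 00.
XOR each byte with 0x5c: 35⊕5c=69, 8b⊕5c=d7, 00⊕5c=5c.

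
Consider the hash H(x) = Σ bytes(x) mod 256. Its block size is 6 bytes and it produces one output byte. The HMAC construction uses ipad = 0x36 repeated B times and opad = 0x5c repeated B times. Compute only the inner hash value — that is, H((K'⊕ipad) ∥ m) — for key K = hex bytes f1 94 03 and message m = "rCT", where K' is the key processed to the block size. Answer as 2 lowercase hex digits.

49

Key hex bytes f1 94 03 is 3 bytes ≤ B = 6; zero-pad to 6 bytes: K' = f1 94 03 00 00 00.
K' ⊕ ipad = c7 a2 35 36 36 36.
Inner input = c7 a2 35 36 36 36 ∥ 72 43 54.
Inner hash: sum = 199+162+53+54+54+54+114+67+84 = 841; mod 256 = 73 → 49.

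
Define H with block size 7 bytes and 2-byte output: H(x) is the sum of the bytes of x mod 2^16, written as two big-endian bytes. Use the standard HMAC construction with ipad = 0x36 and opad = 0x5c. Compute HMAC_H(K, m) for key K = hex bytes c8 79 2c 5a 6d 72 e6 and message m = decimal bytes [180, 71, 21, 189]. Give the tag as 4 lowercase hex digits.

025c

Key hex bytes c8 79 2c 5a 6d 72 e6 is exactly B = 7 bytes: K' = c8 79 2c 5a 6d 72 e6.
K' ⊕ ipad = fe 4f 1a 6c 5b 44 d0.  K' ⊕ opad = 94 25 70 06 31 2e ba.
Inner input = (K'⊕ipad) ∥ m = fe 4f 1a 6c 5b 44 d0 ∥ b4 47 15 bd.
Inner hash: sum = 254+79+26+108+91+68+208+180+71+21+189 = 1295 → 05 0f.
Outer input = (K'⊕opad) ∥ inner = 94 25 70 06 31 2e ba ∥ 05 0f.
Outer hash (tag): sum = 148+37+112+6+49+46+186+5+15 = 604 → 02 5c.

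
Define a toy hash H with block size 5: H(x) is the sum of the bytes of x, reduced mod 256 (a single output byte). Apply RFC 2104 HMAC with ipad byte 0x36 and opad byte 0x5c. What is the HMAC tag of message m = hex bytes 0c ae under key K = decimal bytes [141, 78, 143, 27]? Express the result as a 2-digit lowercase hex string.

Key decimal bytes [141, 78, 143, 27] = 8d 4e 8f 1b is 4 bytes ≤ B = 5; zero-pad to 5 bytes: K' = 8d 4e 8f 1b 00.
K' ⊕ ipad = bb 78 b9 2d 36.  K' ⊕ opad = d1 12 d3 47 5c.
Inner input = (K'⊕ipad) ∥ m = bb 78 b9 2d 36 ∥ 0c ae.
Inner hash: sum = 187+120+185+45+54+12+174 = 777; mod 256 = 9 → 09.
Outer input = (K'⊕opad) ∥ inner = d1 12 d3 47 5c ∥ 09.
Outer hash (tag): sum = 209+18+211+71+92+9 = 610; mod 256 = 98 → 62.

62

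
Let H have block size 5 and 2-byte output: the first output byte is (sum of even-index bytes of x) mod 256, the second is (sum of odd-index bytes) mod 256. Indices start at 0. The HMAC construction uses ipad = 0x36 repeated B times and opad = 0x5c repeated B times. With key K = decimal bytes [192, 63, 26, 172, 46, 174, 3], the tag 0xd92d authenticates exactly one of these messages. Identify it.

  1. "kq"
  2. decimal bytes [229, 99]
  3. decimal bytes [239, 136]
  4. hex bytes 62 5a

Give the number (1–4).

Key decimal bytes [192, 63, 26, 172, 46, 174, 3] = c0 3f 1a ac 2e ae 03 is 7 bytes > B = 5, so hash it first: H(key) = 0b 99, then zero-pad to 5 bytes: K' = 0b 99 00 00 00.
K' ⊕ ipad = 3d af 36 36 36; K' ⊕ opad = 57 c5 5c 5c 5c.
m1: inner = H(3d af 36 36 36 6b 71) = 1a 50; tag = H(57 c5 5c 5c 5c 1a 50) = 5f3b
m2: inner = H(3d af 36 36 36 e5 63) = 0c ca; tag = H(57 c5 5c 5c 5c 0c ca) = d92d ← matches
m3: inner = H(3d af 36 36 36 ef 88) = 31 d4; tag = H(57 c5 5c 5c 5c 31 d4) = e352
m4: inner = H(3d af 36 36 36 62 5a) = 03 47; tag = H(57 c5 5c 5c 5c 03 47) = 5624

2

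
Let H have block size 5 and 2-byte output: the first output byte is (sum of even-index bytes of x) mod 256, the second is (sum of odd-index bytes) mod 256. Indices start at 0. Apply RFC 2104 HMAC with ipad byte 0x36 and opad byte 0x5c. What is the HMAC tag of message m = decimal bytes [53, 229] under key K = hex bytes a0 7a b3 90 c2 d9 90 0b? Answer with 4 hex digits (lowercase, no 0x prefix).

f4f2

Key hex bytes a0 7a b3 90 c2 d9 90 0b is 8 bytes > B = 5, so hash it first: H(key) = a5 ee, then zero-pad to 5 bytes: K' = a5 ee 00 00 00.
K' ⊕ ipad = 93 d8 36 36 36.  K' ⊕ opad = f9 b2 5c 5c 5c.
Inner input = (K'⊕ipad) ∥ m = 93 d8 36 36 36 ∥ 35 e5.
Inner hash: even-index sum = 484 mod 256 = 228; odd-index sum = 323 mod 256 = 67 → e4 43.
Outer input = (K'⊕opad) ∥ inner = f9 b2 5c 5c 5c ∥ e4 43.
Outer hash (tag): even-index sum = 500 mod 256 = 244; odd-index sum = 498 mod 256 = 242 → f4 f2.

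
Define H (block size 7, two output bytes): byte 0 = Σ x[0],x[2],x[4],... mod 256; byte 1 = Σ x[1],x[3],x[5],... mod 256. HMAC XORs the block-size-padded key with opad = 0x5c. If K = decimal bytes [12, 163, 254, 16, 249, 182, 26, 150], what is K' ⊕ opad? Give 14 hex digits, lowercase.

Key decimal bytes [12, 163, 254, 16, 249, 182, 26, 150] = 0c a3 fe 10 f9 b6 1a 96 is 8 bytes > B = 7, so hash it first: H(key) = 1d ff, then zero-pad to 7 bytes: K' = 1d ff 00 00 00 00 00.
XOR each byte with 0x5c: 1d⊕5c=41, ff⊕5c=a3, 00⊕5c=5c, 00⊕5c=5c, 00⊕5c=5c, 00⊕5c=5c, 00⊕5c=5c.

41a35c5c5c5c5c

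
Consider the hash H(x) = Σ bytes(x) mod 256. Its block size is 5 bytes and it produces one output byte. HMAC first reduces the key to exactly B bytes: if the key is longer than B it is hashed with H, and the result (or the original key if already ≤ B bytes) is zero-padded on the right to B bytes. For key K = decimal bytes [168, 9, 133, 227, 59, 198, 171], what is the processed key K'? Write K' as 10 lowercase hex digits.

|K| = 7 > B = 5, so first hash the key.
H(K): sum = 168+9+133+227+59+198+171 = 965; mod 256 = 197 → c5.
Zero-pad H(K) = c5 to 5 bytes: K' = c5 00 00 00 00.

c500000000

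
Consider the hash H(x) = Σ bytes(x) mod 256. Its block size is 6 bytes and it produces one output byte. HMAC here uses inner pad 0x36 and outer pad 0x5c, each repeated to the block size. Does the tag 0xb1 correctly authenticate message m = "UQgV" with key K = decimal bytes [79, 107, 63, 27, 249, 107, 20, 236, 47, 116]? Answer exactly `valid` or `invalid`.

valid

Key decimal bytes [79, 107, 63, 27, 249, 107, 20, 236, 47, 116] = 4f 6b 3f 1b f9 6b 14 ec 2f 74 is 10 bytes > B = 6, so hash it first: H(key) = 1b, then zero-pad to 6 bytes: K' = 1b 00 00 00 00 00.
K' ⊕ ipad = 2d 36 36 36 36 36; K' ⊕ opad = 47 5c 5c 5c 5c 5c.
Inner hash: sum = 45+54+54+54+54+54+85+81+103+86 = 670; mod 256 = 158 → 9e.
Outer hash (recomputed tag): sum = 71+92+92+92+92+92+158 = 689; mod 256 = 177 → b1.
Recomputed tag = b1; claimed = b1 → match.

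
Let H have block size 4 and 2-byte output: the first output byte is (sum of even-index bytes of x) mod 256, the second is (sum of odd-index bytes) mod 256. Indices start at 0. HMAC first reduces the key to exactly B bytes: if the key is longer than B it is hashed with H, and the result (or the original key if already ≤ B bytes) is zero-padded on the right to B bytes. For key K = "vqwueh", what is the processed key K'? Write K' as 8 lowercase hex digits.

|K| = 6 > B = 4, so first hash the key.
H(K): even-index sum = 338 mod 256 = 82; odd-index sum = 334 mod 256 = 78 → 52 4e.
Zero-pad H(K) = 52 4e to 4 bytes: K' = 52 4e 00 00.

524e0000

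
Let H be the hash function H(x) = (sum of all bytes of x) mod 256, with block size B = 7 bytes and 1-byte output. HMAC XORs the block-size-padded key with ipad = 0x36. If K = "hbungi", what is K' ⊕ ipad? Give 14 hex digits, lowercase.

Key "hbungi" = 68 62 75 6e 67 69 is 6 bytes ≤ B = 7; zero-pad to 7 bytes: K' = 68 62 75 6e 67 69 00.
XOR each byte with 0x36: 68⊕36=5e, 62⊕36=54, 75⊕36=43, 6e⊕36=58, 67⊕36=51, 69⊕36=5f, 00⊕36=36.

5e544358515f36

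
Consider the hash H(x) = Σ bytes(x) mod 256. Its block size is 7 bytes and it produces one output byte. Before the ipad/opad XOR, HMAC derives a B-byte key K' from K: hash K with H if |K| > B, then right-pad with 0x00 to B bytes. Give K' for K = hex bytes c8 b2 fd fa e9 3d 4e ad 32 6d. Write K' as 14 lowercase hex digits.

|K| = 10 > B = 7, so first hash the key.
H(K): sum = 200+178+253+250+233+61+78+173+50+109 = 1585; mod 256 = 49 → 31.
Zero-pad H(K) = 31 to 7 bytes: K' = 31 00 00 00 00 00 00.

31000000000000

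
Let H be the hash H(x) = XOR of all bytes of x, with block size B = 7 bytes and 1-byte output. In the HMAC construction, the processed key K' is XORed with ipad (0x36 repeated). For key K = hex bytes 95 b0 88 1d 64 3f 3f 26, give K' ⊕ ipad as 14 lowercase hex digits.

c4363636363636

Key hex bytes 95 b0 88 1d 64 3f 3f 26 is 8 bytes > B = 7, so hash it first: H(key) = f2, then zero-pad to 7 bytes: K' = f2 00 00 00 00 00 00.
XOR each byte with 0x36: f2⊕36=c4, 00⊕36=36, 00⊕36=36, 00⊕36=36, 00⊕36=36, 00⊕36=36, 00⊕36=36.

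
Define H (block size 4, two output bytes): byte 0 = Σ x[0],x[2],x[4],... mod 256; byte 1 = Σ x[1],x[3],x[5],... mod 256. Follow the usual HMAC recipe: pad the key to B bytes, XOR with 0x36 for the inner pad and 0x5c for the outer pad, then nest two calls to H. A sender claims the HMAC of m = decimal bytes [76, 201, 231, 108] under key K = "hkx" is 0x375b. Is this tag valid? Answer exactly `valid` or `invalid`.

valid

Key "hkx" = 68 6b 78 is 3 bytes ≤ B = 4; zero-pad to 4 bytes: K' = 68 6b 78 00.
K' ⊕ ipad = 5e 5d 4e 36; K' ⊕ opad = 34 37 24 5c.
Inner hash: even-index sum = 479 mod 256 = 223; odd-index sum = 456 mod 256 = 200 → df c8.
Outer hash (recomputed tag): even-index sum = 311 mod 256 = 55; odd-index sum = 347 mod 256 = 91 → 37 5b.
Recomputed tag = 375b; claimed = 375b → match.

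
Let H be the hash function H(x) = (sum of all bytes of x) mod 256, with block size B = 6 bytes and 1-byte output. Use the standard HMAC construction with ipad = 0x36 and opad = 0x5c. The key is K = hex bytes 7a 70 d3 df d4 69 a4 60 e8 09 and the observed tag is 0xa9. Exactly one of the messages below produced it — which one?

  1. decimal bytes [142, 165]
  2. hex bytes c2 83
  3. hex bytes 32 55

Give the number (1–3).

Key hex bytes 7a 70 d3 df d4 69 a4 60 e8 09 is 10 bytes > B = 6, so hash it first: H(key) = ce, then zero-pad to 6 bytes: K' = ce 00 00 00 00 00.
K' ⊕ ipad = f8 36 36 36 36 36; K' ⊕ opad = 92 5c 5c 5c 5c 5c.
m1: inner = H(f8 36 36 36 36 36 8e a5) = 39; tag = H(92 5c 5c 5c 5c 5c 39) = 97
m2: inner = H(f8 36 36 36 36 36 c2 83) = 4b; tag = H(92 5c 5c 5c 5c 5c 4b) = a9 ← matches
m3: inner = H(f8 36 36 36 36 36 32 55) = 8d; tag = H(92 5c 5c 5c 5c 5c 8d) = eb

2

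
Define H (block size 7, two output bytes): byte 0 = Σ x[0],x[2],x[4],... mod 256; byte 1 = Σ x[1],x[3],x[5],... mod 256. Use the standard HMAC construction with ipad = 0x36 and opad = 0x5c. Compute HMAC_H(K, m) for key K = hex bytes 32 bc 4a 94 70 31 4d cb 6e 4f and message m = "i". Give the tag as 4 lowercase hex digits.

91b2

Key hex bytes 32 bc 4a 94 70 31 4d cb 6e 4f is 10 bytes > B = 7, so hash it first: H(key) = a7 9b, then zero-pad to 7 bytes: K' = a7 9b 00 00 00 00 00.
K' ⊕ ipad = 91 ad 36 36 36 36 36.  K' ⊕ opad = fb c7 5c 5c 5c 5c 5c.
Inner input = (K'⊕ipad) ∥ m = 91 ad 36 36 36 36 36 ∥ 69.
Inner hash: even-index sum = 307 mod 256 = 51; odd-index sum = 386 mod 256 = 130 → 33 82.
Outer input = (K'⊕opad) ∥ inner = fb c7 5c 5c 5c 5c 5c ∥ 33 82.
Outer hash (tag): even-index sum = 657 mod 256 = 145; odd-index sum = 434 mod 256 = 178 → 91 b2.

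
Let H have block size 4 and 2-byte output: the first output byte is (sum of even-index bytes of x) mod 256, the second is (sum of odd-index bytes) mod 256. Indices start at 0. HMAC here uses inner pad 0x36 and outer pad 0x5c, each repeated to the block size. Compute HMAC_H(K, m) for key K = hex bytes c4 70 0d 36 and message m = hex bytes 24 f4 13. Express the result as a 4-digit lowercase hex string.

Key hex bytes c4 70 0d 36 is exactly B = 4 bytes: K' = c4 70 0d 36.
K' ⊕ ipad = f2 46 3b 00.  K' ⊕ opad = 98 2c 51 6a.
Inner input = (K'⊕ipad) ∥ m = f2 46 3b 00 ∥ 24 f4 13.
Inner hash: even-index sum = 356 mod 256 = 100; odd-index sum = 314 mod 256 = 58 → 64 3a.
Outer input = (K'⊕opad) ∥ inner = 98 2c 51 6a ∥ 64 3a.
Outer hash (tag): even-index sum = 333 mod 256 = 77; odd-index sum = 208 mod 256 = 208 → 4d d0.

4dd0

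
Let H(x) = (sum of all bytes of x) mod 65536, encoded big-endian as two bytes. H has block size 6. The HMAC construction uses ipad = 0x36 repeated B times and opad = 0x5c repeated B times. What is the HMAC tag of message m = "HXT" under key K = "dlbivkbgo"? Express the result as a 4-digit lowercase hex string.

Key "dlbivkbgo" = 64 6c 62 69 76 6b 62 67 6f is 9 bytes > B = 6, so hash it first: H(key) = 03 b4, then zero-pad to 6 bytes: K' = 03 b4 00 00 00 00.
K' ⊕ ipad = 35 82 36 36 36 36.  K' ⊕ opad = 5f e8 5c 5c 5c 5c.
Inner input = (K'⊕ipad) ∥ m = 35 82 36 36 36 36 ∥ 48 58 54.
Inner hash: sum = 53+130+54+54+54+54+72+88+84 = 643 → 02 83.
Outer input = (K'⊕opad) ∥ inner = 5f e8 5c 5c 5c 5c ∥ 02 83.
Outer hash (tag): sum = 95+232+92+92+92+92+2+131 = 828 → 03 3c.

033c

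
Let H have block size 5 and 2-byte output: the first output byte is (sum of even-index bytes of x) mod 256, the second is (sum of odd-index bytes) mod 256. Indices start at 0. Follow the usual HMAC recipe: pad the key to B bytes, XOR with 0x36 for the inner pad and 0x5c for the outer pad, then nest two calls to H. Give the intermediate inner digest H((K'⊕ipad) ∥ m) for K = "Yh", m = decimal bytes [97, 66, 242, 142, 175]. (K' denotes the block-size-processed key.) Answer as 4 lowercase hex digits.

ab96

Key "Yh" = 59 68 is 2 bytes ≤ B = 5; zero-pad to 5 bytes: K' = 59 68 00 00 00.
K' ⊕ ipad = 6f 5e 36 36 36.
Inner input = 6f 5e 36 36 36 ∥ 61 42 f2 8e af.
Inner hash: even-index sum = 427 mod 256 = 171; odd-index sum = 662 mod 256 = 150 → ab 96.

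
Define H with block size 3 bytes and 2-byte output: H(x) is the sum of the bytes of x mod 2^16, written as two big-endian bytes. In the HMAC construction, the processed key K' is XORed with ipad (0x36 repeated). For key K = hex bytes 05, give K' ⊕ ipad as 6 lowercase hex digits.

333636

Key hex bytes 05 is 1 byte ≤ B = 3; zero-pad to 3 bytes: K' = 05 00 00.
XOR each byte with 0x36: 05⊕36=33, 00⊕36=36, 00⊕36=36.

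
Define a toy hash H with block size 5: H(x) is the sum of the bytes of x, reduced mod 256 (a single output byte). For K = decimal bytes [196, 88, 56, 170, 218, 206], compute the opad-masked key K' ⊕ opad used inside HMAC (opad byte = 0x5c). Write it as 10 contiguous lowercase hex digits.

fa5c5c5c5c

Key decimal bytes [196, 88, 56, 170, 218, 206] = c4 58 38 aa da ce is 6 bytes > B = 5, so hash it first: H(key) = a6, then zero-pad to 5 bytes: K' = a6 00 00 00 00.
XOR each byte with 0x5c: a6⊕5c=fa, 00⊕5c=5c, 00⊕5c=5c, 00⊕5c=5c, 00⊕5c=5c.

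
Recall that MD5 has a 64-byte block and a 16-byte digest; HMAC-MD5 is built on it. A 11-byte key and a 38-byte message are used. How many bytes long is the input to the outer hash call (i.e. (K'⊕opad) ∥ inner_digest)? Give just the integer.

80

Key is 11 ≤ 64 bytes, zero-padded: |K'| = 64.
Outer input = (K'⊕opad) ∥ H(inner) → 64 + 16 = 80 bytes.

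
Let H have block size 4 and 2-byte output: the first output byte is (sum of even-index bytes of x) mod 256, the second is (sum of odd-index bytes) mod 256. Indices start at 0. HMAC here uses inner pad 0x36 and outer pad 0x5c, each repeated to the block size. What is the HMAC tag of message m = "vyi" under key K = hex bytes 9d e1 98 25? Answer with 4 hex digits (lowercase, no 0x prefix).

bd99

Key hex bytes 9d e1 98 25 is exactly B = 4 bytes: K' = 9d e1 98 25.
K' ⊕ ipad = ab d7 ae 13.  K' ⊕ opad = c1 bd c4 79.
Inner input = (K'⊕ipad) ∥ m = ab d7 ae 13 ∥ 76 79 69.
Inner hash: even-index sum = 568 mod 256 = 56; odd-index sum = 355 mod 256 = 99 → 38 63.
Outer input = (K'⊕opad) ∥ inner = c1 bd c4 79 ∥ 38 63.
Outer hash (tag): even-index sum = 445 mod 256 = 189; odd-index sum = 409 mod 256 = 153 → bd 99.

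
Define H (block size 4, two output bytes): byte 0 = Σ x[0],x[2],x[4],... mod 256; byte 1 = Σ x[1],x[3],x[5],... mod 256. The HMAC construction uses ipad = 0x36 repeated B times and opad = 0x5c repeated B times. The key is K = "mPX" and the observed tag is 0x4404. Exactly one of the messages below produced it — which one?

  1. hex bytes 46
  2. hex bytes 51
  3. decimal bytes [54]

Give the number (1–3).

1

Key "mPX" = 6d 50 58 is 3 bytes ≤ B = 4; zero-pad to 4 bytes: K' = 6d 50 58 00.
K' ⊕ ipad = 5b 66 6e 36; K' ⊕ opad = 31 0c 04 5c.
m1: inner = H(5b 66 6e 36 46) = 0f 9c; tag = H(31 0c 04 5c 0f 9c) = 4404 ← matches
m2: inner = H(5b 66 6e 36 51) = 1a 9c; tag = H(31 0c 04 5c 1a 9c) = 4f04
m3: inner = H(5b 66 6e 36 36) = ff 9c; tag = H(31 0c 04 5c ff 9c) = 3404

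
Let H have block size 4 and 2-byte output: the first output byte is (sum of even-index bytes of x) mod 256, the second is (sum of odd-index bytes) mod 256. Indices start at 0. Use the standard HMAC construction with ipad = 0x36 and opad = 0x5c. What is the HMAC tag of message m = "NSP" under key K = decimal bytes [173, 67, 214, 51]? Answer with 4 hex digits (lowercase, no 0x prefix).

Key decimal bytes [173, 67, 214, 51] = ad 43 d6 33 is exactly B = 4 bytes: K' = ad 43 d6 33.
K' ⊕ ipad = 9b 75 e0 05.  K' ⊕ opad = f1 1f 8a 6f.
Inner input = (K'⊕ipad) ∥ m = 9b 75 e0 05 ∥ 4e 53 50.
Inner hash: even-index sum = 537 mod 256 = 25; odd-index sum = 205 mod 256 = 205 → 19 cd.
Outer input = (K'⊕opad) ∥ inner = f1 1f 8a 6f ∥ 19 cd.
Outer hash (tag): even-index sum = 404 mod 256 = 148; odd-index sum = 347 mod 256 = 91 → 94 5b.

945b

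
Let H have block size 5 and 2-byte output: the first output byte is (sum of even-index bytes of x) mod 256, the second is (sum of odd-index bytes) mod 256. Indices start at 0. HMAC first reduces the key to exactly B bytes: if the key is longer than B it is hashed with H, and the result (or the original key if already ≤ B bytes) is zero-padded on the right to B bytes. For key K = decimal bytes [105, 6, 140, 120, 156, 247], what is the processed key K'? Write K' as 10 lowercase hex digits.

9175000000

|K| = 6 > B = 5, so first hash the key.
H(K): even-index sum = 401 mod 256 = 145; odd-index sum = 373 mod 256 = 117 → 91 75.
Zero-pad H(K) = 91 75 to 5 bytes: K' = 91 75 00 00 00.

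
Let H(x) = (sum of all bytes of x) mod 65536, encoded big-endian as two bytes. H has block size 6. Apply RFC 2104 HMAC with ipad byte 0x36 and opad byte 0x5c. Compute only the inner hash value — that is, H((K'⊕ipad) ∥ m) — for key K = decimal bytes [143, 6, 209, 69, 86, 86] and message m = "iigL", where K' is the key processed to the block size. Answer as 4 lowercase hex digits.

Key decimal bytes [143, 6, 209, 69, 86, 86] = 8f 06 d1 45 56 56 is exactly B = 6 bytes: K' = 8f 06 d1 45 56 56.
K' ⊕ ipad = b9 30 e7 73 60 60.
Inner input = b9 30 e7 73 60 60 ∥ 69 69 67 4c.
Inner hash: sum = 185+48+231+115+96+96+105+105+103+76 = 1160 → 04 88.

0488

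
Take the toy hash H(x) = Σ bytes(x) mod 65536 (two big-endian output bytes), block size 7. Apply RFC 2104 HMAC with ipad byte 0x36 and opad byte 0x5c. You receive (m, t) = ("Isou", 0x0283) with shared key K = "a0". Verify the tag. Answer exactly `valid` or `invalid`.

Key "a0" = 61 30 is 2 bytes ≤ B = 7; zero-pad to 7 bytes: K' = 61 30 00 00 00 00 00.
K' ⊕ ipad = 57 06 36 36 36 36 36; K' ⊕ opad = 3d 6c 5c 5c 5c 5c 5c.
Inner hash: sum = 87+6+54+54+54+54+54+73+115+111+117 = 779 → 03 0b.
Outer hash (recomputed tag): sum = 61+108+92+92+92+92+92+3+11 = 643 → 02 83.
Recomputed tag = 0283; claimed = 0283 → match.

valid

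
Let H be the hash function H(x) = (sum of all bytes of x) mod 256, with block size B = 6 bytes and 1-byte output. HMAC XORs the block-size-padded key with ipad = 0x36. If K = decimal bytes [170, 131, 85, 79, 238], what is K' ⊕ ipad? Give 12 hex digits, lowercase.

Key decimal bytes [170, 131, 85, 79, 238] = aa 83 55 4f ee is 5 bytes ≤ B = 6; zero-pad to 6 bytes: K' = aa 83 55 4f ee 00.
XOR each byte with 0x36: aa⊕36=9c, 83⊕36=b5, 55⊕36=63, 4f⊕36=79, ee⊕36=d8, 00⊕36=36.

9cb56379d836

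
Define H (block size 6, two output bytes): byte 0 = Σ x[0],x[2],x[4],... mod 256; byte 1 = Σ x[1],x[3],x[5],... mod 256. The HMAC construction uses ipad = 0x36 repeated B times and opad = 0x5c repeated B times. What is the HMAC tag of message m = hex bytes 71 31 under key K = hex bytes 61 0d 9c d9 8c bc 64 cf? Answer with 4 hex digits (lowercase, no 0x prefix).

Key hex bytes 61 0d 9c d9 8c bc 64 cf is 8 bytes > B = 6, so hash it first: H(key) = ed 71, then zero-pad to 6 bytes: K' = ed 71 00 00 00 00.
K' ⊕ ipad = db 47 36 36 36 36.  K' ⊕ opad = b1 2d 5c 5c 5c 5c.
Inner input = (K'⊕ipad) ∥ m = db 47 36 36 36 36 ∥ 71 31.
Inner hash: even-index sum = 440 mod 256 = 184; odd-index sum = 228 mod 256 = 228 → b8 e4.
Outer input = (K'⊕opad) ∥ inner = b1 2d 5c 5c 5c 5c ∥ b8 e4.
Outer hash (tag): even-index sum = 545 mod 256 = 33; odd-index sum = 457 mod 256 = 201 → 21 c9.

21c9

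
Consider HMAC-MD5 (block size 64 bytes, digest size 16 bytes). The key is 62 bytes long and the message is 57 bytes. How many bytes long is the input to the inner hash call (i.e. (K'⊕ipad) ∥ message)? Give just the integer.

121

Key is 62 ≤ 64 bytes, zero-padded: |K'| = 64.
Inner input = (K'⊕ipad) ∥ m → 64 + 57 = 121 bytes.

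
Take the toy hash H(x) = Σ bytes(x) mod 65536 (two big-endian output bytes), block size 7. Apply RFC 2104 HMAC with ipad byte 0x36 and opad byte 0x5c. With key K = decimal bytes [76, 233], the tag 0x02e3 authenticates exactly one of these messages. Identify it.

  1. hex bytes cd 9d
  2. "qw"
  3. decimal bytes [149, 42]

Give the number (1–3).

2

Key decimal bytes [76, 233] = 4c e9 is 2 bytes ≤ B = 7; zero-pad to 7 bytes: K' = 4c e9 00 00 00 00 00.
K' ⊕ ipad = 7a df 36 36 36 36 36; K' ⊕ opad = 10 b5 5c 5c 5c 5c 5c.
m1: inner = H(7a df 36 36 36 36 36 cd 9d) = 03 d1; tag = H(10 b5 5c 5c 5c 5c 5c 03 d1) = 0365
m2: inner = H(7a df 36 36 36 36 36 71 77) = 03 4f; tag = H(10 b5 5c 5c 5c 5c 5c 03 4f) = 02e3 ← matches
m3: inner = H(7a df 36 36 36 36 36 95 2a) = 03 26; tag = H(10 b5 5c 5c 5c 5c 5c 03 26) = 02ba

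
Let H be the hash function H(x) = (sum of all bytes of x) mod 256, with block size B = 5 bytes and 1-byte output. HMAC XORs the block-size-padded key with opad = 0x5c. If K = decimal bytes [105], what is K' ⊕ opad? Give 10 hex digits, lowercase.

355c5c5c5c

Key decimal bytes [105] = 69 is 1 byte ≤ B = 5; zero-pad to 5 bytes: K' = 69 00 00 00 00.
XOR each byte with 0x5c: 69⊕5c=35, 00⊕5c=5c, 00⊕5c=5c, 00⊕5c=5c, 00⊕5c=5c.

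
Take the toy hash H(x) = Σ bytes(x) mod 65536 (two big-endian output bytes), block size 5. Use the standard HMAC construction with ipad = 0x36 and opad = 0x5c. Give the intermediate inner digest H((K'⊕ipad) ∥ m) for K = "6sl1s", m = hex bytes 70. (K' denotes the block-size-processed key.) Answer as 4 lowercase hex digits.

Key "6sl1s" = 36 73 6c 31 73 is exactly B = 5 bytes: K' = 36 73 6c 31 73.
K' ⊕ ipad = 00 45 5a 07 45.
Inner input = 00 45 5a 07 45 ∥ 70.
Inner hash: sum = 0+69+90+7+69+112 = 347 → 01 5b.

015b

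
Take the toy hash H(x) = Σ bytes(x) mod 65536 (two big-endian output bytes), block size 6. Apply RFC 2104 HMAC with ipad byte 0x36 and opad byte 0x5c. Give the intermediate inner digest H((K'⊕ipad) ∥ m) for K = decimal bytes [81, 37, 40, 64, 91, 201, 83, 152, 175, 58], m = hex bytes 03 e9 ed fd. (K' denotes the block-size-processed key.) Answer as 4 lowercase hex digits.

Key decimal bytes [81, 37, 40, 64, 91, 201, 83, 152, 175, 58] = 51 25 28 40 5b c9 53 98 af 3a is 10 bytes > B = 6, so hash it first: H(key) = 03 d6, then zero-pad to 6 bytes: K' = 03 d6 00 00 00 00.
K' ⊕ ipad = 35 e0 36 36 36 36.
Inner input = 35 e0 36 36 36 36 ∥ 03 e9 ed fd.
Inner hash: sum = 53+224+54+54+54+54+3+233+237+253 = 1219 → 04 c3.

04c3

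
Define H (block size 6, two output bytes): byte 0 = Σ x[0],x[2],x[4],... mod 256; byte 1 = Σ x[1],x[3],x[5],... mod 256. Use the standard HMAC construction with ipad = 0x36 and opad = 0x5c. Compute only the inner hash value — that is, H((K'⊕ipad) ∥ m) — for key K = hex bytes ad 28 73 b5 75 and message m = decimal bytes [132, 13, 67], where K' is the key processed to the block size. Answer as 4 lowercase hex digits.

Key hex bytes ad 28 73 b5 75 is 5 bytes ≤ B = 6; zero-pad to 6 bytes: K' = ad 28 73 b5 75 00.
K' ⊕ ipad = 9b 1e 45 83 43 36.
Inner input = 9b 1e 45 83 43 36 ∥ 84 0d 43.
Inner hash: even-index sum = 490 mod 256 = 234; odd-index sum = 228 mod 256 = 228 → ea e4.

eae4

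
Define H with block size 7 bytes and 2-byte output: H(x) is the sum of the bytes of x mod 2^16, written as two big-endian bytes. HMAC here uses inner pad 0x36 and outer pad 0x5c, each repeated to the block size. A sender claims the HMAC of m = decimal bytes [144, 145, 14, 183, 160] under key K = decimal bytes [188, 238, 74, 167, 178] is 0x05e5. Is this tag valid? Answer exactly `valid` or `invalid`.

Key decimal bytes [188, 238, 74, 167, 178] = bc ee 4a a7 b2 is 5 bytes ≤ B = 7; zero-pad to 7 bytes: K' = bc ee 4a a7 b2 00 00.
K' ⊕ ipad = 8a d8 7c 91 84 36 36; K' ⊕ opad = e0 b2 16 fb ee 5c 5c.
Inner hash: sum = 138+216+124+145+132+54+54+144+145+14+183+160 = 1509 → 05 e5.
Outer hash (recomputed tag): sum = 224+178+22+251+238+92+92+5+229 = 1331 → 05 33.
Recomputed tag = 0533; claimed = 05e5 → mismatch.

invalid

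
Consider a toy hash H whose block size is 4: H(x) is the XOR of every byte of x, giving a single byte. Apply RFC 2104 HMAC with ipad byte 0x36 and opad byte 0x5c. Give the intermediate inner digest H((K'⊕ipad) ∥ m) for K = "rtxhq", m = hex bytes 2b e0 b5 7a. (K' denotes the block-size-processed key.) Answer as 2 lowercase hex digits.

Key "rtxhq" = 72 74 78 68 71 is 5 bytes > B = 4, so hash it first: H(key) = 67, then zero-pad to 4 bytes: K' = 67 00 00 00.
K' ⊕ ipad = 51 36 36 36.
Inner input = 51 36 36 36 ∥ 2b e0 b5 7a.
Inner hash: XOR 51⊕36⊕36⊕36⊕2b⊕e0⊕b5⊕7a = 63.

63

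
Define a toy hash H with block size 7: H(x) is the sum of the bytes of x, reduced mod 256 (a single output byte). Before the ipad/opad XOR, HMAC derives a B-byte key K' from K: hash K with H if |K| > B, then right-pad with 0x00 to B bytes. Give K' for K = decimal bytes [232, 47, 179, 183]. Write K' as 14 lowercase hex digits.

e82fb3b7000000

Key decimal bytes [232, 47, 179, 183] = e8 2f b3 b7 is 4 bytes ≤ B = 7; zero-pad to 7 bytes: K' = e8 2f b3 b7 00 00 00.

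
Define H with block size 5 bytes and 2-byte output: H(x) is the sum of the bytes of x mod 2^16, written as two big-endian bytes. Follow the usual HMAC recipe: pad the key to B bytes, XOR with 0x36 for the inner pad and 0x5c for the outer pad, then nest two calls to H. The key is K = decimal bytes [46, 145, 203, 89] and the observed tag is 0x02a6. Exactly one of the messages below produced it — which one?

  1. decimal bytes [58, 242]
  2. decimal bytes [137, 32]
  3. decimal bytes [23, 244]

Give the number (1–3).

3

Key decimal bytes [46, 145, 203, 89] = 2e 91 cb 59 is 4 bytes ≤ B = 5; zero-pad to 5 bytes: K' = 2e 91 cb 59 00.
K' ⊕ ipad = 18 a7 fd 6f 36; K' ⊕ opad = 72 cd 97 05 5c.
m1: inner = H(18 a7 fd 6f 36 3a f2) = 03 8d; tag = H(72 cd 97 05 5c 03 8d) = 02c7
m2: inner = H(18 a7 fd 6f 36 89 20) = 03 0a; tag = H(72 cd 97 05 5c 03 0a) = 0244
m3: inner = H(18 a7 fd 6f 36 17 f4) = 03 6c; tag = H(72 cd 97 05 5c 03 6c) = 02a6 ← matches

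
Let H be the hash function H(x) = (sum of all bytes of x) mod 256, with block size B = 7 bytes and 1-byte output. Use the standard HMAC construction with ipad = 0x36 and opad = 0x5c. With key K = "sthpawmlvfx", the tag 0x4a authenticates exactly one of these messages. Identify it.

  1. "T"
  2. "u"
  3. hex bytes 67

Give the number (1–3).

Key "sthpawmlvfx" = 73 74 68 70 61 77 6d 6c 76 66 78 is 11 bytes > B = 7, so hash it first: H(key) = c4, then zero-pad to 7 bytes: K' = c4 00 00 00 00 00 00.
K' ⊕ ipad = f2 36 36 36 36 36 36; K' ⊕ opad = 98 5c 5c 5c 5c 5c 5c.
m1: inner = H(f2 36 36 36 36 36 36 54) = 8a; tag = H(98 5c 5c 5c 5c 5c 5c 8a) = 4a ← matches
m2: inner = H(f2 36 36 36 36 36 36 75) = ab; tag = H(98 5c 5c 5c 5c 5c 5c ab) = 6b
m3: inner = H(f2 36 36 36 36 36 36 67) = 9d; tag = H(98 5c 5c 5c 5c 5c 5c 9d) = 5d

1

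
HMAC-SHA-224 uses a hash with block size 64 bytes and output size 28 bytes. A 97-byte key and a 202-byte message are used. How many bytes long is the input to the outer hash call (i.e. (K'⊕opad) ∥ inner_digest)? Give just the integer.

92

Key is 97 > 64 bytes, so it is hashed to 28 bytes then zero-padded to 64: |K'| = 64.
Outer input = (K'⊕opad) ∥ H(inner) → 64 + 28 = 92 bytes.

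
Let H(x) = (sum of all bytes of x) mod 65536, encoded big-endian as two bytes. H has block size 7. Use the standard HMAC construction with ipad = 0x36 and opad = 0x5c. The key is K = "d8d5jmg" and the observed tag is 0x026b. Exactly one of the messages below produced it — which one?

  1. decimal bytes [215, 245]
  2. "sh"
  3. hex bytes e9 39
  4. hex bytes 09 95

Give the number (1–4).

Key "d8d5jmg" = 64 38 64 35 6a 6d 67 is exactly B = 7 bytes: K' = 64 38 64 35 6a 6d 67.
K' ⊕ ipad = 52 0e 52 03 5c 5b 51; K' ⊕ opad = 38 64 38 69 36 31 3b.
m1: inner = H(52 0e 52 03 5c 5b 51 d7 f5) = 03 89; tag = H(38 64 38 69 36 31 3b 03 89) = 026b ← matches
m2: inner = H(52 0e 52 03 5c 5b 51 73 68) = 02 98; tag = H(38 64 38 69 36 31 3b 02 98) = 0279
m3: inner = H(52 0e 52 03 5c 5b 51 e9 39) = 02 df; tag = H(38 64 38 69 36 31 3b 02 df) = 02c0
m4: inner = H(52 0e 52 03 5c 5b 51 09 95) = 02 5b; tag = H(38 64 38 69 36 31 3b 02 5b) = 023c

1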